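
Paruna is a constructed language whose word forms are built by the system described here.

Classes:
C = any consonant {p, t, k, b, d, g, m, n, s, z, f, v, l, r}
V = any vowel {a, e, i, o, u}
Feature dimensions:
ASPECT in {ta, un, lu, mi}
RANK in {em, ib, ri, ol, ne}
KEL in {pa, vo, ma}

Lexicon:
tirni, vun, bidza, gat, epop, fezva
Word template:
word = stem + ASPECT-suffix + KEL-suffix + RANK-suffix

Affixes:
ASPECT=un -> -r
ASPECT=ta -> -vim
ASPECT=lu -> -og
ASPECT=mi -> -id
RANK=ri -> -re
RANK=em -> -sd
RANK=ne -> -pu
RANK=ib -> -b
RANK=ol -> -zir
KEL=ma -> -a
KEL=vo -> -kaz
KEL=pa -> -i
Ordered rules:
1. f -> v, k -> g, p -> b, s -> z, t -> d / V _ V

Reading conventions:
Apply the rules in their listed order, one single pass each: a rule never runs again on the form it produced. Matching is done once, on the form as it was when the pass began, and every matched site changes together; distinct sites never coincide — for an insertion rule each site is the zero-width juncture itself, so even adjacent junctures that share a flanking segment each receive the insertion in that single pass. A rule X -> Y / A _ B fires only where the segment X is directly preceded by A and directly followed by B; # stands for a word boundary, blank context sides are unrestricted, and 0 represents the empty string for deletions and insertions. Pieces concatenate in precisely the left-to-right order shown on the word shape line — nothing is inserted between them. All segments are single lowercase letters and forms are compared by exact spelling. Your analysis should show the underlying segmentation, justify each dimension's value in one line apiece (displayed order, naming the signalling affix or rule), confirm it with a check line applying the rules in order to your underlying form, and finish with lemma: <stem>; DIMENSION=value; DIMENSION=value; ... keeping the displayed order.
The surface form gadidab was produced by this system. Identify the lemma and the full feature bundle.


underlying: gat-id-a-b
ASPECT=mi - signalled by the affix -id
RANK=ib - signalled by the affix -b
KEL=ma - signalled by the affix -a
check: gatidab -> gadidab
lemma: gat; ASPECT=mi; RANK=ib; KEL=ma


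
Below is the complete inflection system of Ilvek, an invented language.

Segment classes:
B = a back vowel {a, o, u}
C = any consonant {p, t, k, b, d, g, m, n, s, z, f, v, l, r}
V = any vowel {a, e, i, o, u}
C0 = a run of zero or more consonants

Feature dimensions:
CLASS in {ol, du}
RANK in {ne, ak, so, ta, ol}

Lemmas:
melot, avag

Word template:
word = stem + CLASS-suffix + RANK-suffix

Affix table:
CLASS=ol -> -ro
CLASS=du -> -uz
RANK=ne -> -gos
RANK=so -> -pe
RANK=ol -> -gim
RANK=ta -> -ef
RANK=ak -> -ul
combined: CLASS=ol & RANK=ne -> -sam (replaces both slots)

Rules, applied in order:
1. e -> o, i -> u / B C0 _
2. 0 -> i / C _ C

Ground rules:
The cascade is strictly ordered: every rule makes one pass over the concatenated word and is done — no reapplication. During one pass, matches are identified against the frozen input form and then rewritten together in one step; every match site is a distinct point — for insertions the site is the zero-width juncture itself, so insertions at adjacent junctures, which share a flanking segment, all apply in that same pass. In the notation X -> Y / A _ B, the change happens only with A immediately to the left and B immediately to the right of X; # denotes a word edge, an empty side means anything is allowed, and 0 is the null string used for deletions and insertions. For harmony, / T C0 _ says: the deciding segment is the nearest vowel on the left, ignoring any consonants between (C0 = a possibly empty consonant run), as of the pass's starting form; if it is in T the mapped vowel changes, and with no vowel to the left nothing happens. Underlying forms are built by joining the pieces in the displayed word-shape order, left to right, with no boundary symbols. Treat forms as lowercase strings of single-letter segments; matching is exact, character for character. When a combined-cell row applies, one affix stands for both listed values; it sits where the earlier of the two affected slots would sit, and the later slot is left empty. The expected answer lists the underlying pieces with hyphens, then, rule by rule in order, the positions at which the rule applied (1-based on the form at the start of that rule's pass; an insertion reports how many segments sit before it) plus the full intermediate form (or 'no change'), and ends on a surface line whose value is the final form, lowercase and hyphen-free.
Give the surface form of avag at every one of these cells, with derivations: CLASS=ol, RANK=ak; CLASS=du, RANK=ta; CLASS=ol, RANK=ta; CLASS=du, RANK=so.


cell CLASS=ol, RANK=ak:
underlying: avag-ro-ul
1. e -> o, i -> u / B C0 _: no change
2. 0 -> i / C _ C: inserts after position(s) 4: avagiroul
surface: avagiroul

cell CLASS=du, RANK=ta:
underlying: avag-uz-ef
1. e -> o, i -> u / B C0 _: fires at position(s) 7: avaguzof
2. 0 -> i / C _ C: no change
surface: avaguzof

cell CLASS=ol, RANK=ta:
underlying: avag-ro-ef
1. e -> o, i -> u / B C0 _: fires at position(s) 7: avagroof
2. 0 -> i / C _ C: inserts after position(s) 4: avagiroof
surface: avagiroof

cell CLASS=du, RANK=so:
underlying: avag-uz-pe
1. e -> o, i -> u / B C0 _: fires at position(s) 8: avaguzpo
2. 0 -> i / C _ C: inserts after position(s) 6: avaguzipo
surface: avaguzipo


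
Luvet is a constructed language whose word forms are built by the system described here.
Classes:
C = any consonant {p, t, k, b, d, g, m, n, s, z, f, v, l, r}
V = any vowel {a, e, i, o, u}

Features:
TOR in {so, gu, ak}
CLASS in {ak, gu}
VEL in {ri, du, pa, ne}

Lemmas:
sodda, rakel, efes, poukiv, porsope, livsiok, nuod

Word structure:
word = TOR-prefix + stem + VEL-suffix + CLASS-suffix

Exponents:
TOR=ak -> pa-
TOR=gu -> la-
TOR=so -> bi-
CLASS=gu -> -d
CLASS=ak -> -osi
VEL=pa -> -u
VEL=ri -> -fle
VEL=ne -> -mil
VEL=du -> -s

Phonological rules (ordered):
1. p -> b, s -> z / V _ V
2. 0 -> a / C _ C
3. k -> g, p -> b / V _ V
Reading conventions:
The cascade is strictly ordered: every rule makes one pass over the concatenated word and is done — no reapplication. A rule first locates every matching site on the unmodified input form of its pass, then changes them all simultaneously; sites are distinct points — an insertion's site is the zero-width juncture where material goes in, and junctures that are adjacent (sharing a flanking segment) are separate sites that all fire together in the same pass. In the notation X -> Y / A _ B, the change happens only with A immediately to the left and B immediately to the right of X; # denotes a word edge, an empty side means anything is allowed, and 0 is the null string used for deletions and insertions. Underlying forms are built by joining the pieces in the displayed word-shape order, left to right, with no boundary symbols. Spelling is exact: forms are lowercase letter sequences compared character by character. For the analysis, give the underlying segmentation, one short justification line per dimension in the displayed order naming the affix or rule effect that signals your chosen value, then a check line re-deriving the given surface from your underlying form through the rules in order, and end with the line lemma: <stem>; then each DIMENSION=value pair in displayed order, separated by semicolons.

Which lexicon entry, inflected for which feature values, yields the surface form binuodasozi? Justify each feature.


underlying: bi-nuod-s-osi
TOR=so - signalled by the affix bi-
CLASS=ak - signalled by the affix -osi
VEL=du - signalled by the affix -s
check: binuodsosi -> binuodsozi -> binuodasozi -> binuodasozi
lemma: nuod; TOR=so; CLASS=ak; VEL=du


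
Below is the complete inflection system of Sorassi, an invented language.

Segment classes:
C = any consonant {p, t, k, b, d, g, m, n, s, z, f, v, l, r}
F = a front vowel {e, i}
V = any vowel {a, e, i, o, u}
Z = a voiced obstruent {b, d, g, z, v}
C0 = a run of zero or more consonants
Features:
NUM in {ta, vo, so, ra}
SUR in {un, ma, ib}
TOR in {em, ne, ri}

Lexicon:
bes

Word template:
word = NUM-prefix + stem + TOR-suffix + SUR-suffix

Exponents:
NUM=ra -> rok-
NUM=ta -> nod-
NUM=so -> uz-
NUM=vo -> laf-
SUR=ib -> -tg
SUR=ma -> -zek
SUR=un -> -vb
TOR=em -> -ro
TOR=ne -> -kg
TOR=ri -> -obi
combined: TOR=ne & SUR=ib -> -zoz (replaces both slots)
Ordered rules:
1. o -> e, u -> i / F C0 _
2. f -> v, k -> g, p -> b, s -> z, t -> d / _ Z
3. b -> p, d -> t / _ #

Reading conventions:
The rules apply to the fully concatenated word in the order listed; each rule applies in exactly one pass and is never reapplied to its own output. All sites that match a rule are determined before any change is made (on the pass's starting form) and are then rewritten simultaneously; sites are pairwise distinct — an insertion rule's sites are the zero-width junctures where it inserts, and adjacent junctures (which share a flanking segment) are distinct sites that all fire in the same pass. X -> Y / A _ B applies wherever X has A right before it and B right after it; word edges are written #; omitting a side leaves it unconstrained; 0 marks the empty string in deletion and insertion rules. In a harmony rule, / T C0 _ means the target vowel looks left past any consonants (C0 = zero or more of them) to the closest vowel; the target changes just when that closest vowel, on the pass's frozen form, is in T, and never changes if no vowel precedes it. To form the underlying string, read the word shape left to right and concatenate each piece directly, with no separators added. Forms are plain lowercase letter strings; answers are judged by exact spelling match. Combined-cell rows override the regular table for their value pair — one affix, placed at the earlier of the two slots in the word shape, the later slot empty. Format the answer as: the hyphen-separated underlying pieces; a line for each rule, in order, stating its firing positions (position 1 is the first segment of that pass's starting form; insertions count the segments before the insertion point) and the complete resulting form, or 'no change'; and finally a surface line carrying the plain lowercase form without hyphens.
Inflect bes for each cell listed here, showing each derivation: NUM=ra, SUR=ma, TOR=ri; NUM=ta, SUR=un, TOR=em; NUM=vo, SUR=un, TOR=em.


cell NUM=ra, SUR=ma, TOR=ri:
underlying: rok-bes-obi-zek
1. o -> e, u -> i / F C0 _: fires at position(s) 7: rokbesebizek
2. f -> v, k -> g, p -> b, s -> z, t -> d / _ Z: fires at position(s) 3: rogbesebizek
3. b -> p, d -> t / _ #: no change
surface: rogbesebizek

cell NUM=ta, SUR=un, TOR=em:
underlying: nod-bes-ro-vb
1. o -> e, u -> i / F C0 _: fires at position(s) 8: nodbesrevb
2. f -> v, k -> g, p -> b, s -> z, t -> d / _ Z: no change
3. b -> p, d -> t / _ #: fires at position(s) 10: nodbesrevp
surface: nodbesrevp

cell NUM=vo, SUR=un, TOR=em:
underlying: laf-bes-ro-vb
1. o -> e, u -> i / F C0 _: fires at position(s) 8: lafbesrevb
2. f -> v, k -> g, p -> b, s -> z, t -> d / _ Z: fires at position(s) 3: lavbesrevb
3. b -> p, d -> t / _ #: fires at position(s) 10: lavbesrevp
surface: lavbesrevp


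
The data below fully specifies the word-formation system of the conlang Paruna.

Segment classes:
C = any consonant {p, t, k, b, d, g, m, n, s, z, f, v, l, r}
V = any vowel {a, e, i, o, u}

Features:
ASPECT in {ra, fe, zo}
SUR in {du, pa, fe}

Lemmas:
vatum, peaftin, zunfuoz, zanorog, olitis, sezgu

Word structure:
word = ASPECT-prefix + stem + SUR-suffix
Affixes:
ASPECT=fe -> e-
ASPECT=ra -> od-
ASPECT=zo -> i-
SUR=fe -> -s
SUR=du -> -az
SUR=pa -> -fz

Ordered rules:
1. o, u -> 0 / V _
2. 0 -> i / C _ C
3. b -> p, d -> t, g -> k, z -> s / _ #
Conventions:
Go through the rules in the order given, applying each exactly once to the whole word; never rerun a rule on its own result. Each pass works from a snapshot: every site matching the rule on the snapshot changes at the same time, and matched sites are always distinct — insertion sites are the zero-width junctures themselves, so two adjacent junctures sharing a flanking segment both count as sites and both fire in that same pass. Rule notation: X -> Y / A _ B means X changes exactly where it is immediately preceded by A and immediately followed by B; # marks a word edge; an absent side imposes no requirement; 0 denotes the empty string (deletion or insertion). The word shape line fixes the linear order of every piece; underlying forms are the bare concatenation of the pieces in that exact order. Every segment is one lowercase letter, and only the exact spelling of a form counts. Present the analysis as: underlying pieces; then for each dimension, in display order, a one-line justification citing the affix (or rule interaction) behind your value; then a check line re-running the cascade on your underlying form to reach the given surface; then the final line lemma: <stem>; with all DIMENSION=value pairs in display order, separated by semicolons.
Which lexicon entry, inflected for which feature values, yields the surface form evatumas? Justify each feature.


underlying: e-vatum-az
ASPECT=fe - signalled by the affix e-
SUR=du - signalled by the affix -az
check: evatumaz -> evatumaz -> evatumaz -> evatumas
lemma: vatum; ASPECT=fe; SUR=du


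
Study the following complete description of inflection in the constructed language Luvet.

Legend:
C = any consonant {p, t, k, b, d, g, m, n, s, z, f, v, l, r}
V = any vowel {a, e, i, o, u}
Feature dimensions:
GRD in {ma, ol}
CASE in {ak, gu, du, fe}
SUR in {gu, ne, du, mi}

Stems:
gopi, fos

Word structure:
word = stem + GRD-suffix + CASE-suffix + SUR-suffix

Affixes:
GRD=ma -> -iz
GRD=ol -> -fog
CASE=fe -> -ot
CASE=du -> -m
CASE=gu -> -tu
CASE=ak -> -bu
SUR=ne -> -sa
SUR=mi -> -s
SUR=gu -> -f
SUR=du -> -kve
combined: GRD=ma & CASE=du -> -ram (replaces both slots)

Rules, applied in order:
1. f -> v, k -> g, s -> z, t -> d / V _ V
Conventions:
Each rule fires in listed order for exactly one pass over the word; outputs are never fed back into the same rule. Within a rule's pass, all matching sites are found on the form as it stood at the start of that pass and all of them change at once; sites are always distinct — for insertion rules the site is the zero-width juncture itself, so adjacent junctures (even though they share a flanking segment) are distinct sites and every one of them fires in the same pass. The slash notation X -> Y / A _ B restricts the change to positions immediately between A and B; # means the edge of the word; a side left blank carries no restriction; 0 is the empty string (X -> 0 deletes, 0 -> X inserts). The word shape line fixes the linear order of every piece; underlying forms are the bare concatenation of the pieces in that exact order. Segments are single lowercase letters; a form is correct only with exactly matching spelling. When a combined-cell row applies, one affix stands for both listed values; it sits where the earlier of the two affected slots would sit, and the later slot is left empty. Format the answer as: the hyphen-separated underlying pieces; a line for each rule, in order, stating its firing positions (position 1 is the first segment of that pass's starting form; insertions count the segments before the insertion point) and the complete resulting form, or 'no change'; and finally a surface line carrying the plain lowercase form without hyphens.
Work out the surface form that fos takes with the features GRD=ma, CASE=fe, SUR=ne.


underlying: fos-iz-ot-sa
1. f -> v, k -> g, s -> z, t -> d / V _ V: fires at position(s) 3: fozizotsa
surface: fozizotsa


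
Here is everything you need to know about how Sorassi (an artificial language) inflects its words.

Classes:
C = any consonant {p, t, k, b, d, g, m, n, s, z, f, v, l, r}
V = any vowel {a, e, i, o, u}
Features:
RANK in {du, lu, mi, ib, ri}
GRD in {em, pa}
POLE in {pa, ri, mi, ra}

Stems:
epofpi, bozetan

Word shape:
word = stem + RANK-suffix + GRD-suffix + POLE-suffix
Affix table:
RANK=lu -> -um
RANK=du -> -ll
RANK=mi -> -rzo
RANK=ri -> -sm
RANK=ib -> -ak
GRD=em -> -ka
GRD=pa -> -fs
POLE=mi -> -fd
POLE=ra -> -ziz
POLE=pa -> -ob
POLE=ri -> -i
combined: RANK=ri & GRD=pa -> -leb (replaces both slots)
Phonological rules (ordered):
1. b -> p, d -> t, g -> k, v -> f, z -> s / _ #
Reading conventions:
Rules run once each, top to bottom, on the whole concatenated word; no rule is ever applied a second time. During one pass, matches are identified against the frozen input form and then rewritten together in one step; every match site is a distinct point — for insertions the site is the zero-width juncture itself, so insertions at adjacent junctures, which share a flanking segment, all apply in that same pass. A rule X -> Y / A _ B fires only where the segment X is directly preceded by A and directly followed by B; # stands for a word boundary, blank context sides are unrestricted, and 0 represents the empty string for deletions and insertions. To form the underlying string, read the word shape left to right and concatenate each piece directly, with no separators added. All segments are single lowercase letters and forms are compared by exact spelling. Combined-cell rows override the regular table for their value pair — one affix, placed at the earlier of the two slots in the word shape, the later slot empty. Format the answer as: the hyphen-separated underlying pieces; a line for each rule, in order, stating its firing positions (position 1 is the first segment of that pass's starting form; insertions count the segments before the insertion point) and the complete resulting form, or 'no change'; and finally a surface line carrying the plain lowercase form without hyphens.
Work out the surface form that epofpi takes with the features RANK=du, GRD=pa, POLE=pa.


underlying: epofpi-ll-fs-ob
1. b -> p, d -> t, g -> k, v -> f, z -> s / _ #: fires at position(s) 12: epofpillfsop
surface: epofpillfsop


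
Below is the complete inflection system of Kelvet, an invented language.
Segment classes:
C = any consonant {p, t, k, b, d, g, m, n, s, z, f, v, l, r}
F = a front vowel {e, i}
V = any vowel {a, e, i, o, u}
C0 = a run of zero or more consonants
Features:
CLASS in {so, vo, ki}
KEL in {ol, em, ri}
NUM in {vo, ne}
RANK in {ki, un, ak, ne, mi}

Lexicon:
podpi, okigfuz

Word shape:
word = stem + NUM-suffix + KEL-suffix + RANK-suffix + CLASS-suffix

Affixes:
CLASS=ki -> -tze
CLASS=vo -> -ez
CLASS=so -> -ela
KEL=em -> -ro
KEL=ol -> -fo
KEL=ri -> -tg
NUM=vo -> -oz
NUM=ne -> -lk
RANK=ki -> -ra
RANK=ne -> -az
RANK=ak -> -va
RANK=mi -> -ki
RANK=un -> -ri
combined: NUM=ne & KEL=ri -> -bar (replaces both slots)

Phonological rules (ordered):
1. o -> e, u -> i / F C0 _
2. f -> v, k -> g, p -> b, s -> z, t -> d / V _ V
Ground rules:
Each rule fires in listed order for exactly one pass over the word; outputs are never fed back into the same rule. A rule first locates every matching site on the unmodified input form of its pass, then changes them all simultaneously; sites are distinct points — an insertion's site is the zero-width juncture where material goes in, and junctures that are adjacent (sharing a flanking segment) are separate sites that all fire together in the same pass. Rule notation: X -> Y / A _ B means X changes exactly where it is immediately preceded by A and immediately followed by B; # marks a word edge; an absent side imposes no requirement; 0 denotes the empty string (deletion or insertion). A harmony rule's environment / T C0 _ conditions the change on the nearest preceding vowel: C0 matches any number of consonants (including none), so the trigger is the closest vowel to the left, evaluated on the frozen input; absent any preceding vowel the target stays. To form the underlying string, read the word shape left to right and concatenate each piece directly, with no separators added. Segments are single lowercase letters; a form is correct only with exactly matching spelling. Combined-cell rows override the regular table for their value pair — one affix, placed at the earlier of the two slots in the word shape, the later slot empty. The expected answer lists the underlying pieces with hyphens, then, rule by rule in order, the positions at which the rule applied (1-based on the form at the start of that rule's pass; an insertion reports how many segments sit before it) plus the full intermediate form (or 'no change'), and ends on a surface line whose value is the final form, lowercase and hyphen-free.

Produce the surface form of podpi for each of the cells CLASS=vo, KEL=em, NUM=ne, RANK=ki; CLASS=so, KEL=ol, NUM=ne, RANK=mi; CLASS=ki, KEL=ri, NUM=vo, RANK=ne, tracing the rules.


cell CLASS=vo, KEL=em, NUM=ne, RANK=ki:
underlying: podpi-lk-ro-ra-ez
1. o -> e, u -> i / F C0 _: fires at position(s) 9: podpilkreraez
2. f -> v, k -> g, p -> b, s -> z, t -> d / V _ V: no change
surface: podpilkreraez

cell CLASS=so, KEL=ol, NUM=ne, RANK=mi:
underlying: podpi-lk-fo-ki-ela
1. o -> e, u -> i / F C0 _: fires at position(s) 9: podpilkfekiela
2. f -> v, k -> g, p -> b, s -> z, t -> d / V _ V: fires at position(s) 10: podpilkfegiela
surface: podpilkfegiela

cell CLASS=ki, KEL=ri, NUM=vo, RANK=ne:
underlying: podpi-oz-tg-az-tze
1. o -> e, u -> i / F C0 _: fires at position(s) 6: podpieztgaztze
2. f -> v, k -> g, p -> b, s -> z, t -> d / V _ V: no change
surface: podpieztgaztze


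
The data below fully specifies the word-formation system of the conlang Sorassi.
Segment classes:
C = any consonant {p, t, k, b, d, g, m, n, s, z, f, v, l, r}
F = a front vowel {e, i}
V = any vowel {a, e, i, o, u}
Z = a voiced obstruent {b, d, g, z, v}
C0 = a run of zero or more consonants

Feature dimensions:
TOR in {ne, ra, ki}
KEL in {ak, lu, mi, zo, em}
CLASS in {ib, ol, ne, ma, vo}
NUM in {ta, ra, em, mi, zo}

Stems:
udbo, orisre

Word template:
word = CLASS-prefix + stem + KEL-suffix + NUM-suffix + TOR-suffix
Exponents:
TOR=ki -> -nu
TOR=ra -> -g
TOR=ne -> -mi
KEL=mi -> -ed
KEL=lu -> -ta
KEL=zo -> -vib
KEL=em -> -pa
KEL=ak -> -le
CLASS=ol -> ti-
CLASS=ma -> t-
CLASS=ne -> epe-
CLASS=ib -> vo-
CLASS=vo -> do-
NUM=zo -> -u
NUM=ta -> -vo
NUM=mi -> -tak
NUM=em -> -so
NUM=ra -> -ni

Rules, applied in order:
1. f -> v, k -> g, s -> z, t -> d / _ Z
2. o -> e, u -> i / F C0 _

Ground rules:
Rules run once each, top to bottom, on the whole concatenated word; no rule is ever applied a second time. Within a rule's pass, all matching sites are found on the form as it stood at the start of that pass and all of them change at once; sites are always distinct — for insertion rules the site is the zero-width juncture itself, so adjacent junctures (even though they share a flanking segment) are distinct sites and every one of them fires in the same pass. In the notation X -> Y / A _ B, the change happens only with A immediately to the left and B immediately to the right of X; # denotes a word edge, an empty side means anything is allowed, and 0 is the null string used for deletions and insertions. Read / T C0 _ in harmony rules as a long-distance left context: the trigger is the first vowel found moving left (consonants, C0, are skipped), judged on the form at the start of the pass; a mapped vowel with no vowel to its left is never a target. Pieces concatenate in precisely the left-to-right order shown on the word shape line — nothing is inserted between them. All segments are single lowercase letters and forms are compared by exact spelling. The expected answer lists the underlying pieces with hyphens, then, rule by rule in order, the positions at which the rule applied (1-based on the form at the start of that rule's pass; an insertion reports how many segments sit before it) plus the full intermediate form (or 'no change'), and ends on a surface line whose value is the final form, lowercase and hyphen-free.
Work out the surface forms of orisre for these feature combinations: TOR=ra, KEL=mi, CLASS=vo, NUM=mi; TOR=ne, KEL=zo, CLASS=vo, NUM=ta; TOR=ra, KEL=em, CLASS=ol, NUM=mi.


cell TOR=ra, KEL=mi, CLASS=vo, NUM=mi:
underlying: do-orisre-ed-tak-g
1. f -> v, k -> g, s -> z, t -> d / _ Z: fires at position(s) 13: doorisreedtagg
2. o -> e, u -> i / F C0 _: no change
surface: doorisreedtagg

cell TOR=ne, KEL=zo, CLASS=vo, NUM=ta:
underlying: do-orisre-vib-vo-mi
1. f -> v, k -> g, s -> z, t -> d / _ Z: no change
2. o -> e, u -> i / F C0 _: fires at position(s) 13: doorisrevibvemi
surface: doorisrevibvemi

cell TOR=ra, KEL=em, CLASS=ol, NUM=mi:
underlying: ti-orisre-pa-tak-g
1. f -> v, k -> g, s -> z, t -> d / _ Z: fires at position(s) 13: tiorisrepatagg
2. o -> e, u -> i / F C0 _: fires at position(s) 3: tierisrepatagg
surface: tierisrepatagg


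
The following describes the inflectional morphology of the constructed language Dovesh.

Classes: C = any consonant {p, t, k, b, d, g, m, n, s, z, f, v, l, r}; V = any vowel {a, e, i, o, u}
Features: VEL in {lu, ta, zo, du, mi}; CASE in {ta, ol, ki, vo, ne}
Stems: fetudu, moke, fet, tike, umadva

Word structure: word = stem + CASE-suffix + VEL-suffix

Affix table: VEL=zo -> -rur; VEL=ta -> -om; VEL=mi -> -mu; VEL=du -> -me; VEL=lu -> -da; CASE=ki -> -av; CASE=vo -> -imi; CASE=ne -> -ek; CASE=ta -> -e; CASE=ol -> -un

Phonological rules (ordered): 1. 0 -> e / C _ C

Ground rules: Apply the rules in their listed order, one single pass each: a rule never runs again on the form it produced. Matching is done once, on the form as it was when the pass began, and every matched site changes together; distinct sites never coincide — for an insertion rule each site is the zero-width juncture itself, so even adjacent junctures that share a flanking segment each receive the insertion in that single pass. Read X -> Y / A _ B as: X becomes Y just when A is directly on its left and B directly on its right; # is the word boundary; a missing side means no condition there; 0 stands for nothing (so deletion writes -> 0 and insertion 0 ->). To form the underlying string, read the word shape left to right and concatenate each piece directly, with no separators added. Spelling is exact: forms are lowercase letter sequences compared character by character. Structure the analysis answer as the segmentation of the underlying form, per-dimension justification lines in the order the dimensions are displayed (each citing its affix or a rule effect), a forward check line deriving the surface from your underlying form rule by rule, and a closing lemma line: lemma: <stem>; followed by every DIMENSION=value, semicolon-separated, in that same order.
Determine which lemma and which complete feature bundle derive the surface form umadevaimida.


underlying: umadva-imi-da
VEL=lu - signalled by the affix -da
CASE=vo - signalled by the affix -imi
check: umadvaimida -> umadevaimida
lemma: umadva; VEL=lu; CASE=vo


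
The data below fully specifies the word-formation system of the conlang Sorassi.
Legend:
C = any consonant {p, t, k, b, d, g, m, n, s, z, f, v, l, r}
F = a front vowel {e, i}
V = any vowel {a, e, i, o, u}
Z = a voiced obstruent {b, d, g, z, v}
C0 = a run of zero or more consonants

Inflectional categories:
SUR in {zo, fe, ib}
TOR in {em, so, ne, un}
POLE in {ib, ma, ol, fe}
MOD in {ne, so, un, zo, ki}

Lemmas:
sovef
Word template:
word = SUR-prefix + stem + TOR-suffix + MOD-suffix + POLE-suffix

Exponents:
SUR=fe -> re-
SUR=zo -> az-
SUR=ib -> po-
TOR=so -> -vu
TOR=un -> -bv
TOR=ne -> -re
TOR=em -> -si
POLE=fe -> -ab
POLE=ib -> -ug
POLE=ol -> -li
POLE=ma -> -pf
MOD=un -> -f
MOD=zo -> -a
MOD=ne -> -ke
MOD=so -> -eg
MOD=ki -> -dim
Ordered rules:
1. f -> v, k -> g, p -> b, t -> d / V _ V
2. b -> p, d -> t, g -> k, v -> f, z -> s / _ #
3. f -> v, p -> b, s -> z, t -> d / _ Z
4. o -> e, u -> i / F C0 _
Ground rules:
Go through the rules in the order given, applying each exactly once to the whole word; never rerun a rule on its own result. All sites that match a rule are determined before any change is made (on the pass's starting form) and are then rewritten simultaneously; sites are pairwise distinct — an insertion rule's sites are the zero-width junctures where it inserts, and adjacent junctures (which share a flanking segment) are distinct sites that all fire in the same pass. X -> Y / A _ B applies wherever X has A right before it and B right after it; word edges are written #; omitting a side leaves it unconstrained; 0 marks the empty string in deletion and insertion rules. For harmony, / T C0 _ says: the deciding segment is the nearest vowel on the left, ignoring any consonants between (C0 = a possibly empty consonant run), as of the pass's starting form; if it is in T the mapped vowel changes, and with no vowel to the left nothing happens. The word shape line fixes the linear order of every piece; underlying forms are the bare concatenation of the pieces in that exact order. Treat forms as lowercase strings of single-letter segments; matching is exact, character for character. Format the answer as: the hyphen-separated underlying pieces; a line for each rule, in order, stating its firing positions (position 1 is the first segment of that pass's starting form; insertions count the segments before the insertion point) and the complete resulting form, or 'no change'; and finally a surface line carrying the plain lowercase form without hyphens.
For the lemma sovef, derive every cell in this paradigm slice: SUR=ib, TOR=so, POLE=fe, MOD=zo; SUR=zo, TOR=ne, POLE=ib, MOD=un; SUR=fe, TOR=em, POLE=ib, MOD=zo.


cell SUR=ib, TOR=so, POLE=fe, MOD=zo:
underlying: po-sovef-vu-a-ab
1. f -> v, k -> g, p -> b, t -> d / V _ V: no change
2. b -> p, d -> t, g -> k, v -> f, z -> s / _ #: fires at position(s) 12: posovefvuaap
3. f -> v, p -> b, s -> z, t -> d / _ Z: fires at position(s) 7: posovevvuaap
4. o -> e, u -> i / F C0 _: fires at position(s) 9: posovevviaap
surface: posovevviaap

cell SUR=zo, TOR=ne, POLE=ib, MOD=un:
underlying: az-sovef-re-f-ug
1. f -> v, k -> g, p -> b, t -> d / V _ V: fires at position(s) 10: azsovefrevug
2. b -> p, d -> t, g -> k, v -> f, z -> s / _ #: fires at position(s) 12: azsovefrevuk
3. f -> v, p -> b, s -> z, t -> d / _ Z: no change
4. o -> e, u -> i / F C0 _: fires at position(s) 11: azsovefrevik
surface: azsovefrevik

cell SUR=fe, TOR=em, POLE=ib, MOD=zo:
underlying: re-sovef-si-a-ug
1. f -> v, k -> g, p -> b, t -> d / V _ V: no change
2. b -> p, d -> t, g -> k, v -> f, z -> s / _ #: fires at position(s) 12: resovefsiauk
3. f -> v, p -> b, s -> z, t -> d / _ Z: no change
4. o -> e, u -> i / F C0 _: fires at position(s) 4: resevefsiauk
surface: resevefsiauk


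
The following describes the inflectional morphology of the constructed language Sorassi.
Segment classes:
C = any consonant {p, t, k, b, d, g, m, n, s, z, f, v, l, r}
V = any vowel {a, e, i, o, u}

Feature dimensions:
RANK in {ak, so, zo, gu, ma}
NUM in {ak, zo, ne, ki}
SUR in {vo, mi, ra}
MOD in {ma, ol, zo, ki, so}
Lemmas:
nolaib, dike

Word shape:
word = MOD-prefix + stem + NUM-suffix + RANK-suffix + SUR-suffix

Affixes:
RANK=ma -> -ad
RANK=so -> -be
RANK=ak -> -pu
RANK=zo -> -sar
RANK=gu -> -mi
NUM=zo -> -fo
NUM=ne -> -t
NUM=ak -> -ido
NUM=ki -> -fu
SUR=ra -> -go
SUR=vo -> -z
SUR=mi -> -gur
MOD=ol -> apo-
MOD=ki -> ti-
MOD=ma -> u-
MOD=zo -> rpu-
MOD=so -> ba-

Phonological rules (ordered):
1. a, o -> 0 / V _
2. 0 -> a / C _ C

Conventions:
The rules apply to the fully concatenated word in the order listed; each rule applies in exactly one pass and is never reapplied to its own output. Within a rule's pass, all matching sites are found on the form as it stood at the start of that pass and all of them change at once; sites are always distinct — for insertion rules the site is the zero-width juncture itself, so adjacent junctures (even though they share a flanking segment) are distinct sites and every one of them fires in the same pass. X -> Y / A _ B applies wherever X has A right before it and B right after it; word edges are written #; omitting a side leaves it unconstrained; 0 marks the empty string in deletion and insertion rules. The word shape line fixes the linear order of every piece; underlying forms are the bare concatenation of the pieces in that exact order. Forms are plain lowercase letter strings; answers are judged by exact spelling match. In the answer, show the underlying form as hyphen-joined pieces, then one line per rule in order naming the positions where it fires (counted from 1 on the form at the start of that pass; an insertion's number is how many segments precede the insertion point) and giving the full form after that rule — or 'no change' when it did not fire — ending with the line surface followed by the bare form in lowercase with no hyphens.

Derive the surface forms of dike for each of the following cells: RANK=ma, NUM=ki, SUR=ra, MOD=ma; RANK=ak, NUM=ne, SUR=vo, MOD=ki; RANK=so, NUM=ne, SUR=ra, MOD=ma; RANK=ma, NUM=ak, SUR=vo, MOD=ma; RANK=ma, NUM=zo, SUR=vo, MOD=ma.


cell RANK=ma, NUM=ki, SUR=ra, MOD=ma:
underlying: u-dike-fu-ad-go
1. a, o -> 0 / V _: fires at position(s) 8: udikefudgo
2. 0 -> a / C _ C: inserts after position(s) 8: udikefudago
surface: udikefudago

cell RANK=ak, NUM=ne, SUR=vo, MOD=ki:
underlying: ti-dike-t-pu-z
1. a, o -> 0 / V _: no change
2. 0 -> a / C _ C: inserts after position(s) 7: tidiketapuz
surface: tidiketapuz

cell RANK=so, NUM=ne, SUR=ra, MOD=ma:
underlying: u-dike-t-be-go
1. a, o -> 0 / V _: no change
2. 0 -> a / C _ C: inserts after position(s) 6: udiketabego
surface: udiketabego

cell RANK=ma, NUM=ak, SUR=vo, MOD=ma:
underlying: u-dike-ido-ad-z
1. a, o -> 0 / V _: fires at position(s) 9: udikeidodz
2. 0 -> a / C _ C: inserts after position(s) 9: udikeidodaz
surface: udikeidodaz

cell RANK=ma, NUM=zo, SUR=vo, MOD=ma:
underlying: u-dike-fo-ad-z
1. a, o -> 0 / V _: fires at position(s) 8: udikefodz
2. 0 -> a / C _ C: inserts after position(s) 8: udikefodaz
surface: udikefodaz


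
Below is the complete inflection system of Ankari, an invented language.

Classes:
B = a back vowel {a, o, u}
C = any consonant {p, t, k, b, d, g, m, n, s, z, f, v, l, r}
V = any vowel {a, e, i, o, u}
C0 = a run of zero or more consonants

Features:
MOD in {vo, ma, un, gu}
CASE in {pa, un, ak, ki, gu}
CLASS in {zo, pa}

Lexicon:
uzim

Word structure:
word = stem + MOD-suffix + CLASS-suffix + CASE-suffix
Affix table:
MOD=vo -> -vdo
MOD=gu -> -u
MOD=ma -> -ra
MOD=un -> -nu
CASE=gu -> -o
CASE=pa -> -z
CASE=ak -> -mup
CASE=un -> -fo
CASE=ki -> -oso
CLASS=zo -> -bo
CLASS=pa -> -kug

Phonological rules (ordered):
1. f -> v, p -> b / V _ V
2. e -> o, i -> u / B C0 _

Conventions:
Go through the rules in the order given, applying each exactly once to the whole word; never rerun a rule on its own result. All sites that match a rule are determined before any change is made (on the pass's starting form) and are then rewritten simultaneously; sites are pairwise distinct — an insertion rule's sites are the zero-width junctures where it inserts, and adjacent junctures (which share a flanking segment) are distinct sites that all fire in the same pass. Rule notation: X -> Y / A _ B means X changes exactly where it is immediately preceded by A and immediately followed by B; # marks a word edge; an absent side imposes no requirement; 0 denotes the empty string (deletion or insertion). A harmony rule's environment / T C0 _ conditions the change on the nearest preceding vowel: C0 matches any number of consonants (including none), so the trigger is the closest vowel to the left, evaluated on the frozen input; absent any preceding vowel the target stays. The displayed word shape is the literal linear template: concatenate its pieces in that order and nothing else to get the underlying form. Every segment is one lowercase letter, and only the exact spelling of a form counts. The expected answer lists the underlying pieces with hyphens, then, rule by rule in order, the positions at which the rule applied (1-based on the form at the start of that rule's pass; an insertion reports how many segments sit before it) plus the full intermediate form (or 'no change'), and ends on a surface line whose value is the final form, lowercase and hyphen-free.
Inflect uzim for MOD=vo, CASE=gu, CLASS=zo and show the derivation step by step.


underlying: uzim-vdo-bo-o
1. f -> v, p -> b / V _ V: no change
2. e -> o, i -> u / B C0 _: fires at position(s) 3: uzumvdoboo
surface: uzumvdoboo


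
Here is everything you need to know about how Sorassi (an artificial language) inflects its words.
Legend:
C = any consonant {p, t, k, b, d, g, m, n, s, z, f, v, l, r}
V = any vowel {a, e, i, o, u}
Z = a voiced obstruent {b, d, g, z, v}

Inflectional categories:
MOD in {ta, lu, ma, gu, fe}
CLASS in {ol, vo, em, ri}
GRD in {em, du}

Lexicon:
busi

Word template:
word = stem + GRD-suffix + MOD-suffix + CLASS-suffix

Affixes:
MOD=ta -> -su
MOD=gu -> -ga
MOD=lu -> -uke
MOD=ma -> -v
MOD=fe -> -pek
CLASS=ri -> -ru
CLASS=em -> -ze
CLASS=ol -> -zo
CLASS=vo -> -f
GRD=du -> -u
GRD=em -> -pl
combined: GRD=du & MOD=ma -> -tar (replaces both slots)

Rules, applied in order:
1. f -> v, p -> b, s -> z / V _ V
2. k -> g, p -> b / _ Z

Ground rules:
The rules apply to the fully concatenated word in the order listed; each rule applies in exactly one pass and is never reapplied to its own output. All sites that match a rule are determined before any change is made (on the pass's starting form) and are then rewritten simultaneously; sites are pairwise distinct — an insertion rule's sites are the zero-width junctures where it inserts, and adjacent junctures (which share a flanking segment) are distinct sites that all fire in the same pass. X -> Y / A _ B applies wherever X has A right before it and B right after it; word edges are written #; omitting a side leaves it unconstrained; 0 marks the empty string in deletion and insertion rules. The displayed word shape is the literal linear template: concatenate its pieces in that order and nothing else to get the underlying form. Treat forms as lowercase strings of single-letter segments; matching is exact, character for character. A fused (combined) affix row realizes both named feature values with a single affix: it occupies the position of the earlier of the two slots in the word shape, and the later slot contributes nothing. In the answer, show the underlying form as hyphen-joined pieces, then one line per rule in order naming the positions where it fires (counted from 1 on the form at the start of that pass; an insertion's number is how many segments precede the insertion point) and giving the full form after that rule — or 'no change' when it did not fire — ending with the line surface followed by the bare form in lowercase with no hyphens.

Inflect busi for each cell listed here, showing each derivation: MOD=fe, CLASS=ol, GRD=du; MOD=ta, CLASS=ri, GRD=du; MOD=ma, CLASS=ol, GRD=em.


cell MOD=fe, CLASS=ol, GRD=du:
underlying: busi-u-pek-zo
1. f -> v, p -> b, s -> z / V _ V: fires at position(s) 3, 6: buziubekzo
2. k -> g, p -> b / _ Z: fires at position(s) 8: buziubegzo
surface: buziubegzo

cell MOD=ta, CLASS=ri, GRD=du:
underlying: busi-u-su-ru
1. f -> v, p -> b, s -> z / V _ V: fires at position(s) 3, 6: buziuzuru
2. k -> g, p -> b / _ Z: no change
surface: buziuzuru

cell MOD=ma, CLASS=ol, GRD=em:
underlying: busi-pl-v-zo
1. f -> v, p -> b, s -> z / V _ V: fires at position(s) 3: buziplvzo
2. k -> g, p -> b / _ Z: no change
surface: buziplvzo


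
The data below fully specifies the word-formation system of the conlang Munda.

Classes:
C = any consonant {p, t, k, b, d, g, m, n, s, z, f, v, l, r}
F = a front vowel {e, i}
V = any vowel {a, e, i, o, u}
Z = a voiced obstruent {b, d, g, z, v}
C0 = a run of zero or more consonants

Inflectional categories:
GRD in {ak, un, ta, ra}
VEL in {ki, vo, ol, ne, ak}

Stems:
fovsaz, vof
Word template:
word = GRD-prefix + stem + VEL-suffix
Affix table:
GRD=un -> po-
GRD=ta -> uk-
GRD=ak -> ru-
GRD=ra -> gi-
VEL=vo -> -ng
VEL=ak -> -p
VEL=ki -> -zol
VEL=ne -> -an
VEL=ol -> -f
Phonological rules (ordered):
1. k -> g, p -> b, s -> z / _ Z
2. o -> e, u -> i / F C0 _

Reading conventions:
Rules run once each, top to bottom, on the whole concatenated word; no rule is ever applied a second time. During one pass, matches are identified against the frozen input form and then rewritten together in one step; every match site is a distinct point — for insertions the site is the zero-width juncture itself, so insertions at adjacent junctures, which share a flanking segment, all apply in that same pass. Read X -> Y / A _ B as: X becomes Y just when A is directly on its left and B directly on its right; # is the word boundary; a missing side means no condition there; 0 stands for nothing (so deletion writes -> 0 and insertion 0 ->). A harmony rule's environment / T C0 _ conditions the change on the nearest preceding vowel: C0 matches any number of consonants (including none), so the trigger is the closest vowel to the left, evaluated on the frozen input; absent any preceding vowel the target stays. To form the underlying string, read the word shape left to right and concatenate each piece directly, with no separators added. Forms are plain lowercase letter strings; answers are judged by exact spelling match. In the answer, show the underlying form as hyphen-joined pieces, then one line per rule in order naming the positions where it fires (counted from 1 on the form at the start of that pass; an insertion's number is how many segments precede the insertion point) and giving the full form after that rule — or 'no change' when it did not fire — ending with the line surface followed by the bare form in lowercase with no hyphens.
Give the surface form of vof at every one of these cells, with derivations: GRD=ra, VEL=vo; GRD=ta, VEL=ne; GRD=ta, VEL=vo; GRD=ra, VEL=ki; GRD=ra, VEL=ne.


cell GRD=ra, VEL=vo:
underlying: gi-vof-ng
1. k -> g, p -> b, s -> z / _ Z: no change
2. o -> e, u -> i / F C0 _: fires at position(s) 4: givefng
surface: givefng

cell GRD=ta, VEL=ne:
underlying: uk-vof-an
1. k -> g, p -> b, s -> z / _ Z: fires at position(s) 2: ugvofan
2. o -> e, u -> i / F C0 _: no change
surface: ugvofan

cell GRD=ta, VEL=vo:
underlying: uk-vof-ng
1. k -> g, p -> b, s -> z / _ Z: fires at position(s) 2: ugvofng
2. o -> e, u -> i / F C0 _: no change
surface: ugvofng

cell GRD=ra, VEL=ki:
underlying: gi-vof-zol
1. k -> g, p -> b, s -> z / _ Z: no change
2. o -> e, u -> i / F C0 _: fires at position(s) 4: givefzol
surface: givefzol

cell GRD=ra, VEL=ne:
underlying: gi-vof-an
1. k -> g, p -> b, s -> z / _ Z: no change
2. o -> e, u -> i / F C0 _: fires at position(s) 4: givefan
surface: givefan
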